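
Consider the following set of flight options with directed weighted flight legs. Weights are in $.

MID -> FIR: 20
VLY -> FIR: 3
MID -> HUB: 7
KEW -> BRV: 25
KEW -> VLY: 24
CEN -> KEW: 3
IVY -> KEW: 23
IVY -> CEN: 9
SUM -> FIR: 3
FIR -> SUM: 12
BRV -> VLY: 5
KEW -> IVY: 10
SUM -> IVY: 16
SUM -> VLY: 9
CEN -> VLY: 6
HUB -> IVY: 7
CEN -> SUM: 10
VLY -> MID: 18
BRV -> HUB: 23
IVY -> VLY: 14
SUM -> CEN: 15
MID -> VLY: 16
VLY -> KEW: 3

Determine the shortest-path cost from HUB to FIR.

Compare a few routes:
HUB–IVY–VLY–FIR: 7+14+3 = 24
HUB–IVY–CEN–SUM–FIR: 7+9+10+3 = 29
HUB–IVY–CEN–SUM–VLY–FIR: 7+9+10+9+3 = 38
HUB–IVY–CEN–VLY–FIR: 7+9+6+3 = 25
Cheapest is HUB–IVY–VLY–FIR at $24.

$24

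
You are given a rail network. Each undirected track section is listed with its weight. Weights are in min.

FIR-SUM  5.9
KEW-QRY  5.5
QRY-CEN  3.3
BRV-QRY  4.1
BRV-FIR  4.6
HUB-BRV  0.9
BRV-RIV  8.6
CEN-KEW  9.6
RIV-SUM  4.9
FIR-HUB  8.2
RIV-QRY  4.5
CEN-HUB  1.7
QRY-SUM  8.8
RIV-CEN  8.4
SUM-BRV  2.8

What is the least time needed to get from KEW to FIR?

Shortest distances from KEW:
KEW: 0
QRY: 5.5  (via KEW)
CEN: 8.8  (via QRY)
BRV: 9.6  (via QRY)
RIV: 10  (via QRY)
HUB: 10.5  (via CEN)
SUM: 12.4  (via BRV)
FIR: 14.2  (via BRV)
Shortest route: KEW → QRY → BRV → FIR = 14.2 min.

14.2 min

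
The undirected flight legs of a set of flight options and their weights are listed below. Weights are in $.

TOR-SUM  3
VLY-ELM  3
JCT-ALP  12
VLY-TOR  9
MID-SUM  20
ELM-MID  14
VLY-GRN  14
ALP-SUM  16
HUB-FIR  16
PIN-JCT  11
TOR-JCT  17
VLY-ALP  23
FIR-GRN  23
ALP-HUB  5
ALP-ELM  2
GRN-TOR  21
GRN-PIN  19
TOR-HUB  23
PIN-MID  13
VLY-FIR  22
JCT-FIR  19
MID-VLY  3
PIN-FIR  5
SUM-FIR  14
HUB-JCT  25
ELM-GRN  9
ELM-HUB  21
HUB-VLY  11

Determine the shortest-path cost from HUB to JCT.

Candidate routes:
HUB → JCT: 25 = 25
HUB → ALP → JCT: 5+12 = 17
The minimum is $17 via HUB → ALP → JCT.

$17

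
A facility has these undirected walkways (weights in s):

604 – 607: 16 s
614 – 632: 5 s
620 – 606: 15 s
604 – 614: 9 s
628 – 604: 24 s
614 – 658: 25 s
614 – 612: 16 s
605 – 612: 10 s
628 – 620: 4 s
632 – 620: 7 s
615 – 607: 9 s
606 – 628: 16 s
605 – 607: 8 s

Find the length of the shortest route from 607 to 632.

30 s

Settle nodes by increasing distance from 607:
607: 0
605: 8  (via 607)
615: 9  (via 607)
604: 16  (via 607)
612: 18  (via 605)
614: 25  (via 604)
632: 30  (via 614)
Shortest route: 607–604–614–632 = 30 s.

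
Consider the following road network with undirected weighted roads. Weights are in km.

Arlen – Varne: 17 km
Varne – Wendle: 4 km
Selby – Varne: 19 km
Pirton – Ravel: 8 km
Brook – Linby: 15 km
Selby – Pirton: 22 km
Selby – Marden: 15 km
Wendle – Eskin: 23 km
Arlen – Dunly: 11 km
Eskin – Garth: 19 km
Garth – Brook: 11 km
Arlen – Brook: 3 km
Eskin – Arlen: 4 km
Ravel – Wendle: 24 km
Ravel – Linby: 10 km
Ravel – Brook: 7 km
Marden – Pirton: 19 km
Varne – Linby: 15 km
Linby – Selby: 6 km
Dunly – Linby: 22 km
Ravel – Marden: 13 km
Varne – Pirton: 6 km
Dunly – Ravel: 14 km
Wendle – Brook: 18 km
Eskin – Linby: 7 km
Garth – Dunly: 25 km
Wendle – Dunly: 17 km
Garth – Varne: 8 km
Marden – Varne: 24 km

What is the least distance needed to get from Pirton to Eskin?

22 km

Settle nodes by increasing distance from Pirton:
Pirton: 0
Varne: 6  (via Pirton)
Ravel: 8  (via Pirton)
Wendle: 10  (via Varne)
Garth: 14  (via Varne)
Brook: 15  (via Ravel)
Arlen: 18  (via Brook)
Linby: 18  (via Ravel)
Marden: 19  (via Pirton)
Selby: 22  (via Pirton)
Dunly: 22  (via Ravel)
Eskin: 22  (via Arlen)
Shortest route: Pirton–Ravel–Brook–Arlen–Eskin = 22 km.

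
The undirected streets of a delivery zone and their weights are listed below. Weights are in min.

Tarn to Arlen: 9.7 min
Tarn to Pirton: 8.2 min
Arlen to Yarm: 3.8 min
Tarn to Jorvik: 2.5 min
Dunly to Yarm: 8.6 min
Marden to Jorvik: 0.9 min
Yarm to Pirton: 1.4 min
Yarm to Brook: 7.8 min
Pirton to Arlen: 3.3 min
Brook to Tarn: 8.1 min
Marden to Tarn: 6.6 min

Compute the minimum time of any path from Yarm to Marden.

13 min

Compare a few routes:
Yarm → Pirton → Tarn → Marden: 1.4+8.2+6.6 = 16.2
Yarm → Pirton → Tarn → Jorvik → Marden: 1.4+8.2+2.5+0.9 = 13
Yarm → Arlen → Tarn → Jorvik → Marden: 3.8+9.7+2.5+0.9 = 16.9
The minimum is 13 min via Yarm → Pirton → Tarn → Jorvik → Marden.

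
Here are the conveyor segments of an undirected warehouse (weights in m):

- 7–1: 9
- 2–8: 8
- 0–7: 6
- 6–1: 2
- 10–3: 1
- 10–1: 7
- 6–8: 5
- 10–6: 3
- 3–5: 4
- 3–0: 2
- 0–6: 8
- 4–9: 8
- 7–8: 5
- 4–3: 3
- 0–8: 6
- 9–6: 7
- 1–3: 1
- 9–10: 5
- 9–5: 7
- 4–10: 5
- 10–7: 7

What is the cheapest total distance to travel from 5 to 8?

Enumerating some paths:
5 - 3 - 0 - 8: 4+2+6 = 12
5 - 3 - 10 - 6 - 8: 4+1+3+5 = 13
Cheapest is 5 - 3 - 0 - 8 at 12 m.

12 m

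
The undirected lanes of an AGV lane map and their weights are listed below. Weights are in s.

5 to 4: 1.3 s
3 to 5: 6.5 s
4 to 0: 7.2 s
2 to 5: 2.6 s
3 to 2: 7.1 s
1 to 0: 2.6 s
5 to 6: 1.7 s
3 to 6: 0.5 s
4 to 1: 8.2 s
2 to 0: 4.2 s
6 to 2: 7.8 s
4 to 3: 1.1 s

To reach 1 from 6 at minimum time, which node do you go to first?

Enumerating some paths:
6 → 3 → 4 → 1: 0.5+1.1+8.2 = 9.8
6 → 5 → 4 → 1: 1.7+1.3+8.2 = 11.2
6 → 5 → 2 → 0 → 1: 1.7+2.6+4.2+2.6 = 11.1
The minimum is 9.8 s via 6 → 3 → 4 → 1.
So from 6 the first move is to 3.

3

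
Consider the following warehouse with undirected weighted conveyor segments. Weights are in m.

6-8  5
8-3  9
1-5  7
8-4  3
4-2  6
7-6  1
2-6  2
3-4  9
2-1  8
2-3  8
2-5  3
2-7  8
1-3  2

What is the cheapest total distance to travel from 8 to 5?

10 m

Running Dijkstra from 8:
8: 0
4: 3  (via 8)
6: 5  (via 8)
7: 6  (via 6)
2: 7  (via 6)
3: 9  (via 8)
5: 10  (via 2)
Shortest route: 8 → 6 → 2 → 5 = 10 m.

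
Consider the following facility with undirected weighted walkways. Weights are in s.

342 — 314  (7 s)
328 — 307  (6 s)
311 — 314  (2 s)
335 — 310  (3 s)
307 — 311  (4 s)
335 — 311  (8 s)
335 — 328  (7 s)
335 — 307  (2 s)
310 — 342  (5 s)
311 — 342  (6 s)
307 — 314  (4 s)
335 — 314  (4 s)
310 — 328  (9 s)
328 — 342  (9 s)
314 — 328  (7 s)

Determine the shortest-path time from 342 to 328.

Candidate routes:
342 - 310 - 328: 5+9 = 14
342 - 328: 9 = 9
342 - 314 - 328: 7+7 = 14
342 - 310 - 335 - 328: 5+3+7 = 15
The minimum is 9 s via 342 - 328.

9 s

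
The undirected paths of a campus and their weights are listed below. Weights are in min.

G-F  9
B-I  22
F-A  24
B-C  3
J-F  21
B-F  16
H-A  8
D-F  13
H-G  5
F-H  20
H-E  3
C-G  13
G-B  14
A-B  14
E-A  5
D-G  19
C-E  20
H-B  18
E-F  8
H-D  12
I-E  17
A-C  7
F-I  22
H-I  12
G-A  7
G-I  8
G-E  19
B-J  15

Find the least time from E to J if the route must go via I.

52 min

Best E to I: E–H–I costing 15
Shortest I→J: I–B–J = 37
Total via I: 15 + 37 = 52 min.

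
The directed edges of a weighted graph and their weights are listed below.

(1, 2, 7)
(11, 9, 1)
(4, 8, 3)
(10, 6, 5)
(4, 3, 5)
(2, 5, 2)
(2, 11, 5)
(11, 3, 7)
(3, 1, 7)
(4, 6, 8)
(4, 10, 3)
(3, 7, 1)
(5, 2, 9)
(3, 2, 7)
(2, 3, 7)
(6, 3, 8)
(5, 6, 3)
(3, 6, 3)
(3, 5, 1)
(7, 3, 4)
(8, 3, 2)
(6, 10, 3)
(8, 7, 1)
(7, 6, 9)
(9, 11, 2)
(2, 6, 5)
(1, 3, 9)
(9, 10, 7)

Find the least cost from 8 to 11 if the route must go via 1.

Shortest 8→1: 8 → 3 → 1 = 9
Shortest 1→11: 1 → 2 → 11 = 12
Total via 1: 9 + 12 = 21.

21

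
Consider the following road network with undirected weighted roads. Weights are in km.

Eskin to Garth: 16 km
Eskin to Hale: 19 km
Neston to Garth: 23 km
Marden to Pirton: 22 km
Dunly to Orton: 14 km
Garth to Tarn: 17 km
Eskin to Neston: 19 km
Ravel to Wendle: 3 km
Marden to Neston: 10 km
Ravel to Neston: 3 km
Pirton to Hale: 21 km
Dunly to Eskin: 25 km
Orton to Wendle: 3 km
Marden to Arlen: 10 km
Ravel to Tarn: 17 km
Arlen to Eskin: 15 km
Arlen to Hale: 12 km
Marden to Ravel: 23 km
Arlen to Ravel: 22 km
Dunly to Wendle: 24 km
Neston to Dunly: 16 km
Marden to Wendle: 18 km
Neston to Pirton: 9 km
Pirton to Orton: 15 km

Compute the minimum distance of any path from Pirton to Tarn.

Running Dijkstra from Pirton:
Pirton: 0
Neston: 9  (via Pirton)
Ravel: 12  (via Neston)
Orton: 15  (via Pirton)
Wendle: 15  (via Ravel)
Marden: 19  (via Neston)
Hale: 21  (via Pirton)
Dunly: 25  (via Neston)
Eskin: 28  (via Neston)
Tarn: 29  (via Ravel)
Shortest route: Pirton → Neston → Ravel → Tarn = 29 km.

29 km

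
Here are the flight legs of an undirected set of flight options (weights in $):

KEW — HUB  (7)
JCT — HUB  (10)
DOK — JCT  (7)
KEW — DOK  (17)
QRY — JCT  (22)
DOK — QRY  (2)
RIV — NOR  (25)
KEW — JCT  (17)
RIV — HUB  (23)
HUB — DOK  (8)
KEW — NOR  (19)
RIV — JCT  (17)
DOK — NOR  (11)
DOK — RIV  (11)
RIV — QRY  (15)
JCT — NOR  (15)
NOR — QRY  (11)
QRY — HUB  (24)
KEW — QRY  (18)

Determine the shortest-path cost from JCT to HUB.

Enumerating some paths:
JCT - HUB: 10 = 10
JCT - DOK - HUB: 7+8 = 15
The minimum is $10 via JCT - HUB.

$10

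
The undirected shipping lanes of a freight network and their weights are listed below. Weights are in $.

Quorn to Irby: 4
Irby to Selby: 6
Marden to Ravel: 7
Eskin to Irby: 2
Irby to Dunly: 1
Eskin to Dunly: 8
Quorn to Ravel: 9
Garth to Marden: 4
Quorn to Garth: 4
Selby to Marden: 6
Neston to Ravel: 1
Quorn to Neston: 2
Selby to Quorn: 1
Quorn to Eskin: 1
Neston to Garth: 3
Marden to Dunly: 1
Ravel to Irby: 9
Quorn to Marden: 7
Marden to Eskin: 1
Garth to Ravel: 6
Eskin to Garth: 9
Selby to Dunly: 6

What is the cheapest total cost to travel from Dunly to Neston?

$5

Running Dijkstra from Dunly:
Dunly: 0
Marden: 1  (via Dunly)
Irby: 1  (via Dunly)
Eskin: 2  (via Marden)
Quorn: 3  (via Eskin)
Selby: 4  (via Quorn)
Garth: 5  (via Marden)
Neston: 5  (via Quorn)
Shortest route: Dunly–Marden–Eskin–Quorn–Neston = $5.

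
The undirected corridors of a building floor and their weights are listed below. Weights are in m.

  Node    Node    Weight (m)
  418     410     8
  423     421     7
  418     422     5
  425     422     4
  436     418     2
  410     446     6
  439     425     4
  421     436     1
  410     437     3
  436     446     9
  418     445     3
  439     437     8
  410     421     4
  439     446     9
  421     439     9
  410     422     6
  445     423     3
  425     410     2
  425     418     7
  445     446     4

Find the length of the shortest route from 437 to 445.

Enumerating some paths:
437–410–425–418–445: 3+2+7+3 = 15
437–410–446–445: 3+6+4 = 13
437–410–418–445: 3+8+3 = 14
Cheapest is 437–410–446–445 at 13 m.

13 m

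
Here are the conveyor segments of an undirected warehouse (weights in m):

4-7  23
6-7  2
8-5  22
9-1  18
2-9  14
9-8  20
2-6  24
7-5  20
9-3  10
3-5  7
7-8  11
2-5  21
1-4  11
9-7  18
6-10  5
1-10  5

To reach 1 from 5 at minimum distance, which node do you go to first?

Candidate routes:
5–7–6–10–1: 20+2+5+5 = 32
5–3–9–1: 7+10+18 = 35
5–8–7–6–10–1: 22+11+2+5+5 = 45
The minimum is 32 m via 5–7–6–10–1.
So from 5 the first move is to 7.

7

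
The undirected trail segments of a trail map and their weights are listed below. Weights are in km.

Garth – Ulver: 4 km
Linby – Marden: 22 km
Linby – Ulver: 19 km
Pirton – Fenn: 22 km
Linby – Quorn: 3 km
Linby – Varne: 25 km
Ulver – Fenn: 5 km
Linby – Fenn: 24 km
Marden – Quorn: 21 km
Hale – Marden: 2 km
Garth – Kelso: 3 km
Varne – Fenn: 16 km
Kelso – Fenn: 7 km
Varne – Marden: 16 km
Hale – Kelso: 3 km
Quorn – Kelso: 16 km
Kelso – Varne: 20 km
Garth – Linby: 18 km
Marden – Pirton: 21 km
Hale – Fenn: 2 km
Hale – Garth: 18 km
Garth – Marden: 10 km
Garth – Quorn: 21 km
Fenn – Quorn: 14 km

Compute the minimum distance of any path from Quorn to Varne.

Candidate routes:
Quorn - Fenn - Varne: 14+16 = 30
Quorn - Fenn - Hale - Marden - Varne: 14+2+2+16 = 34
Quorn - Linby - Varne: 3+25 = 28
The minimum is 28 km via Quorn - Linby - Varne.

28 km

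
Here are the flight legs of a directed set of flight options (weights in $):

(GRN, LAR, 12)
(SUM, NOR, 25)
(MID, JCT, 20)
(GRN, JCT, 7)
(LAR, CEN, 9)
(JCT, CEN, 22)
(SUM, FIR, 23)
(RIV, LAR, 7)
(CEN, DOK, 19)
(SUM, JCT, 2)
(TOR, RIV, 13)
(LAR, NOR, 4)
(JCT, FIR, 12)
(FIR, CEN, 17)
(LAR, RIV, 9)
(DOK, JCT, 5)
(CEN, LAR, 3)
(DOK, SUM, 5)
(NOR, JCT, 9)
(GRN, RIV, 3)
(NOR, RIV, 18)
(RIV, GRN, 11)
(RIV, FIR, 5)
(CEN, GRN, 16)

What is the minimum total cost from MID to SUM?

Compare a few routes:
MID - JCT - CEN - DOK - SUM: 20+22+19+5 = 66
MID - JCT - FIR - CEN - DOK - SUM: 20+12+17+19+5 = 73
The minimum is $66 via MID - JCT - CEN - DOK - SUM.

$66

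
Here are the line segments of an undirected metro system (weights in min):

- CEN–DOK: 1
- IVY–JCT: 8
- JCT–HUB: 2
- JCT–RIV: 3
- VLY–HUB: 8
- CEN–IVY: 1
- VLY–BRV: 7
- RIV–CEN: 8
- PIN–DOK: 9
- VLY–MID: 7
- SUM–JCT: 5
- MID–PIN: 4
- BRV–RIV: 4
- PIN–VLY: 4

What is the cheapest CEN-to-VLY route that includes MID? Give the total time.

21 min

Shortest CEN→MID: CEN → DOK → PIN → MID = 14
Shortest MID→VLY: MID → VLY = 7
Total via MID: 14 + 7 = 21 min.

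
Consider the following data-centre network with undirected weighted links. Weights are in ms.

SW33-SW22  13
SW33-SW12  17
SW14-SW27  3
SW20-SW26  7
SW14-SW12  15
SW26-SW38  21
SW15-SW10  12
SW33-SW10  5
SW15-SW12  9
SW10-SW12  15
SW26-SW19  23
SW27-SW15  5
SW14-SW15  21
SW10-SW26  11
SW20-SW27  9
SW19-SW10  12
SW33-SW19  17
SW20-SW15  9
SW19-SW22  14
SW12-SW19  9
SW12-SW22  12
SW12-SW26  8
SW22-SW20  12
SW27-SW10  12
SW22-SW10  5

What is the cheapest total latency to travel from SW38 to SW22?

37 ms

Settle nodes by increasing distance from SW38:
SW38: 0
SW26: 21  (via SW38)
SW20: 28  (via SW26)
SW12: 29  (via SW26)
SW10: 32  (via SW26)
SW15: 37  (via SW20)
SW27: 37  (via SW20)
SW22: 37  (via SW10)
Shortest route: SW38 → SW26 → SW10 → SW22 = 37 ms.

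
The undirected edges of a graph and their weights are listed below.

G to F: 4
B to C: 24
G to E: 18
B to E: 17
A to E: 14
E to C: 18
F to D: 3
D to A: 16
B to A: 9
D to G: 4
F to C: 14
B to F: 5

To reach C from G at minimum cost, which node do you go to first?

F

Enumerating some paths:
G → F → C: 4+14 = 18
G → D → F → C: 4+3+14 = 21
G → D → F → B → C: 4+3+5+24 = 36
G → F → B → C: 4+5+24 = 33
The minimum is 18 via G → F → C.
So from G the first move is to F.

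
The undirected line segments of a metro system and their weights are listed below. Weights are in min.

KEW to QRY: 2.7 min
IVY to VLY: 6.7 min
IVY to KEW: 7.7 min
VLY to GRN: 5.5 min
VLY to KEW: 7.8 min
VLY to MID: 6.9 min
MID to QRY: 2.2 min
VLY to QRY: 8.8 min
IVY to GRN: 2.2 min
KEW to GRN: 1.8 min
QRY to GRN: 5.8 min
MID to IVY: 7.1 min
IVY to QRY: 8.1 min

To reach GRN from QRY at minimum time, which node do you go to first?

KEW

Enumerating some paths:
QRY → IVY → GRN: 8.1+2.2 = 10.3
QRY → KEW → GRN: 2.7+1.8 = 4.5
QRY → GRN: 5.8 = 5.8
Cheapest is QRY → KEW → GRN at 4.5 min.
So from QRY the first move is to KEW.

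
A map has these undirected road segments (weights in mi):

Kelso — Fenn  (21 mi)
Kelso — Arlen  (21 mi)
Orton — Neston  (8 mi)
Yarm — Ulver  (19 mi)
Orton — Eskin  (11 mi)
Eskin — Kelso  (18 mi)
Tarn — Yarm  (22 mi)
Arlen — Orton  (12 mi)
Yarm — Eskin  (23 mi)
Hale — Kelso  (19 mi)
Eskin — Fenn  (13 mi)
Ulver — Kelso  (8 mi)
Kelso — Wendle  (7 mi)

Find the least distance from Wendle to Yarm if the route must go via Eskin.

48 mi

Shortest Wendle→Eskin: Wendle → Kelso → Eskin = 25
Shortest Eskin→Yarm: Eskin → Yarm = 23
Total via Eskin: 25 + 23 = 48 mi.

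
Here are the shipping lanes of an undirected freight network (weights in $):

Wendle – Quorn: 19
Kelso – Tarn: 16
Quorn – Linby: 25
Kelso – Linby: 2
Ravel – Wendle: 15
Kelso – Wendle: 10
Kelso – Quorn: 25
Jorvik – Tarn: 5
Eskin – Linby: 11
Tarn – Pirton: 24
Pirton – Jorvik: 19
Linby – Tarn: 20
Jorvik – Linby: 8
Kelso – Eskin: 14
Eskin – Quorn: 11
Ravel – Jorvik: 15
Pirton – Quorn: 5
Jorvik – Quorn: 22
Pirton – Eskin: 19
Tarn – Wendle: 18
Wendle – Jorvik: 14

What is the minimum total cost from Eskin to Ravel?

Candidate routes:
Eskin - Linby - Kelso - Wendle - Ravel: 11+2+10+15 = 38
Eskin - Linby - Jorvik - Ravel: 11+8+15 = 34
The minimum is $34 via Eskin - Linby - Jorvik - Ravel.

$34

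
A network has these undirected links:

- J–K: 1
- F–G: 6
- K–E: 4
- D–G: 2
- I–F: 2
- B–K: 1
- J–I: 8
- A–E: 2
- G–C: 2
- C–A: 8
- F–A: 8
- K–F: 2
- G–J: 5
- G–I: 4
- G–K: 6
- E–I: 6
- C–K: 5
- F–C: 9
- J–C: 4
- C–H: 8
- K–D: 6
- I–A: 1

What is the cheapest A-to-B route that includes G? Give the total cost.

12

Shortest A→G: A → I → G = 5
Shortest G→B: G → K → B = 7
Total via G: 5 + 7 = 12.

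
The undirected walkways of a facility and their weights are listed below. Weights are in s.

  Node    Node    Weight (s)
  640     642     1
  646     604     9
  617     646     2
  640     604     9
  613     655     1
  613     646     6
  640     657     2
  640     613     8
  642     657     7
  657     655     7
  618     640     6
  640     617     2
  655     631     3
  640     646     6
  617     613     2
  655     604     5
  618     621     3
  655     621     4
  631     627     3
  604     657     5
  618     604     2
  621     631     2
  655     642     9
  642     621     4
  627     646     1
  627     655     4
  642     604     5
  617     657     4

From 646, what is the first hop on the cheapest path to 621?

Enumerating some paths:
646 → 617 → 640 → 642 → 621: 2+2+1+4 = 9
646 → 627 → 655 → 621: 1+4+4 = 9
646 → 627 → 631 → 621: 1+3+2 = 6
646 → 617 → 613 → 655 → 621: 2+2+1+4 = 9
Cheapest is 646 → 627 → 631 → 621 at 6 s.
So from 646 the first move is to 627.

627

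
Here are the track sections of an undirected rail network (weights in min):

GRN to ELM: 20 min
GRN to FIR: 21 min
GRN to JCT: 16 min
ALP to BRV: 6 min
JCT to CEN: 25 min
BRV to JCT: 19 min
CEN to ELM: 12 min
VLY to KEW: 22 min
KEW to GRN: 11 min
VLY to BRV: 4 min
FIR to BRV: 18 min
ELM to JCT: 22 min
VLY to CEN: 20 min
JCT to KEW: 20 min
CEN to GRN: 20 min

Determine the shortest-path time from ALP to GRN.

Running Dijkstra from ALP:
ALP: 0
BRV: 6  (via ALP)
VLY: 10  (via BRV)
FIR: 24  (via BRV)
JCT: 25  (via BRV)
CEN: 30  (via VLY)
KEW: 32  (via VLY)
GRN: 41  (via JCT)
Shortest route: ALP → BRV → JCT → GRN = 41 min.

41 min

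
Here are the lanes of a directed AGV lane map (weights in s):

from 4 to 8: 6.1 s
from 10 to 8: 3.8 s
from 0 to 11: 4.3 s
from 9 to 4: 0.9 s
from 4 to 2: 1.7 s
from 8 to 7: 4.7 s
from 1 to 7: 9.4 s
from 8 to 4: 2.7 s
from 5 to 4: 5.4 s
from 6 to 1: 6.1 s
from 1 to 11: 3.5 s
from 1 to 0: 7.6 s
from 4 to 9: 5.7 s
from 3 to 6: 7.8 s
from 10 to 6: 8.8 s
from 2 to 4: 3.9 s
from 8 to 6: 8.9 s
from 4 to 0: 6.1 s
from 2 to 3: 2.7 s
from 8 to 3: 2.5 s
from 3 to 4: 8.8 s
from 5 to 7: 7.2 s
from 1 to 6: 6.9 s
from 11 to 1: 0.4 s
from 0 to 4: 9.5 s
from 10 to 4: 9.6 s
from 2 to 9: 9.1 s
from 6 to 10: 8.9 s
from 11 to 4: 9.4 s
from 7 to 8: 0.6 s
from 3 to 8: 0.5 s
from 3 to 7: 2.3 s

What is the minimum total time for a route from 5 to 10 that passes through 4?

Best 5 to 4: 5–4 costing 5.4
Shortest 4→10: 4–2–3–6–10 = 21.1
Total via 4: 5.4 + 21.1 = 26.5 s.

26.5 s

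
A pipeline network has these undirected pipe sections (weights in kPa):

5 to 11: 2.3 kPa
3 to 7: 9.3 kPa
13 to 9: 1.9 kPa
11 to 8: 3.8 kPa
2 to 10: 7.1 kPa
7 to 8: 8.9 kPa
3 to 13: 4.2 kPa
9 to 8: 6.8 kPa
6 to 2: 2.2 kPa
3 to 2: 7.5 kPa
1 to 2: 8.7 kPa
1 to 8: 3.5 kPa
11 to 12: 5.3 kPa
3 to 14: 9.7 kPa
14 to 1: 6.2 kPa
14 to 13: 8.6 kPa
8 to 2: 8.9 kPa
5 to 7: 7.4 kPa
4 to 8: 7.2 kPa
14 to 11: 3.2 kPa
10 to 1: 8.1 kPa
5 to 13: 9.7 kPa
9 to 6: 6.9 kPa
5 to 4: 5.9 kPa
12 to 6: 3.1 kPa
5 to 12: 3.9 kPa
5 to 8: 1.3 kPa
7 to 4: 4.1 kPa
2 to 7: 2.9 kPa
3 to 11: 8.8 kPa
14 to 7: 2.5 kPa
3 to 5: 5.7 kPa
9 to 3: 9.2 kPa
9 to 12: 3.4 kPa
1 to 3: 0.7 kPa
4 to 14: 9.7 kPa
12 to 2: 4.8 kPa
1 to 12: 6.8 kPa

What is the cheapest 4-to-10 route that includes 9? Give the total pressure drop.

Best 4 to 9: 4 → 5 → 12 → 9 costing 13.2
Best 9 to 10: 9 → 13 → 3 → 1 → 10 costing 14.9
Total via 9: 13.2 + 14.9 = 28.1 kPa.

28.1 kPa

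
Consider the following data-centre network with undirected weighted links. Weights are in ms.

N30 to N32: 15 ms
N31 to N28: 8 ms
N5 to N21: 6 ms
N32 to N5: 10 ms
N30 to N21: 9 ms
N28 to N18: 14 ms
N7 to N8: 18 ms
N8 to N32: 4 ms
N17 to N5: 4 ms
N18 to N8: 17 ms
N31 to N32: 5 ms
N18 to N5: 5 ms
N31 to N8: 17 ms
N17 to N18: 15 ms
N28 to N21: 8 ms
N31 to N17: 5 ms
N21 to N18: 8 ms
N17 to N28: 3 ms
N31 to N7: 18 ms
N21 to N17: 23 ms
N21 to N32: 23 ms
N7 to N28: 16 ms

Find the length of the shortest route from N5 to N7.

23 ms

Settle nodes by increasing distance from N5:
N5: 0
N17: 4  (via N5)
N18: 5  (via N5)
N21: 6  (via N5)
N28: 7  (via N17)
N31: 9  (via N17)
N32: 10  (via N5)
N8: 14  (via N32)
N30: 15  (via N21)
N7: 23  (via N28)
Shortest route: N5 → N17 → N28 → N7 = 23 ms.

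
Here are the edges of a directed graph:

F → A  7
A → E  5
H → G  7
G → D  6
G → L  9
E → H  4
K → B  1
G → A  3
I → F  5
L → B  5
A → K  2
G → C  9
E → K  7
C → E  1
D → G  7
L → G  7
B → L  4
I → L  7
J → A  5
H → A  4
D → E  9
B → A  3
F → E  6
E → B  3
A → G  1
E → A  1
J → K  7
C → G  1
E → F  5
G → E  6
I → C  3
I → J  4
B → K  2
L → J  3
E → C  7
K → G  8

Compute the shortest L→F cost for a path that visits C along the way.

22

Best L to C: L → G → C costing 16
Best C to F: C → E → F costing 6
Total via C: 16 + 6 = 22.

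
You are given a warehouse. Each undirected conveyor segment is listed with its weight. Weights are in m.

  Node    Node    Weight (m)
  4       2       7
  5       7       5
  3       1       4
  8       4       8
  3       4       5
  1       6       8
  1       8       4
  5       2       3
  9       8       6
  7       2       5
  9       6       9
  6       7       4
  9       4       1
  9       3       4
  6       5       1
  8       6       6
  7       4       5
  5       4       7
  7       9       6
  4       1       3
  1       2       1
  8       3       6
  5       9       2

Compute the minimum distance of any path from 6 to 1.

5 m

Enumerating some paths:
6–5–9–4–1: 1+2+1+3 = 7
6–5–2–1: 1+3+1 = 5
Cheapest is 6–5–2–1 at 5 m.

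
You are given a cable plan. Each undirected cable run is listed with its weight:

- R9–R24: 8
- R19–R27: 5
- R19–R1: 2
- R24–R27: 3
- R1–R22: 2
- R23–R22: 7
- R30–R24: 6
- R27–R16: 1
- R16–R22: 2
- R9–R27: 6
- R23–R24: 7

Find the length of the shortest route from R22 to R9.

Shortest distances from R22:
R22: 0
R16: 2  (via R22)
R1: 2  (via R22)
R27: 3  (via R16)
R19: 4  (via R1)
R24: 6  (via R27)
R23: 7  (via R22)
R9: 9  (via R27)
Shortest route: R22 → R16 → R27 → R9 = 9.

9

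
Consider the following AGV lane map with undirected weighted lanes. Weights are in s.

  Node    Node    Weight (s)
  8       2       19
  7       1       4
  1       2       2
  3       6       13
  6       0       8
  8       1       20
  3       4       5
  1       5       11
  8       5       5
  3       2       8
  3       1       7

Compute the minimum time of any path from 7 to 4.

16 s

Settle nodes by increasing distance from 7:
7: 0
1: 4  (via 7)
2: 6  (via 1)
3: 11  (via 1)
5: 15  (via 1)
4: 16  (via 3)
Shortest route: 7 → 1 → 3 → 4 = 16 s.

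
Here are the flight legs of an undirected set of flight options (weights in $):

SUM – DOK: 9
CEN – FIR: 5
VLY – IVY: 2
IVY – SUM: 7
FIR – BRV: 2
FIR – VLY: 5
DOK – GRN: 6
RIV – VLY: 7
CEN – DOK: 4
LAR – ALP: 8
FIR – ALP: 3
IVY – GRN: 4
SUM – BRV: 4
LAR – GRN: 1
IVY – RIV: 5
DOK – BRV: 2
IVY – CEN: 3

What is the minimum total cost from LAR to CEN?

Compare a few routes:
LAR - ALP - FIR - CEN: 8+3+5 = 16
LAR - GRN - DOK - CEN: 1+6+4 = 11
LAR - GRN - IVY - CEN: 1+4+3 = 8
LAR - GRN - DOK - BRV - FIR - CEN: 1+6+2+2+5 = 16
Cheapest is LAR - GRN - IVY - CEN at $8.

$8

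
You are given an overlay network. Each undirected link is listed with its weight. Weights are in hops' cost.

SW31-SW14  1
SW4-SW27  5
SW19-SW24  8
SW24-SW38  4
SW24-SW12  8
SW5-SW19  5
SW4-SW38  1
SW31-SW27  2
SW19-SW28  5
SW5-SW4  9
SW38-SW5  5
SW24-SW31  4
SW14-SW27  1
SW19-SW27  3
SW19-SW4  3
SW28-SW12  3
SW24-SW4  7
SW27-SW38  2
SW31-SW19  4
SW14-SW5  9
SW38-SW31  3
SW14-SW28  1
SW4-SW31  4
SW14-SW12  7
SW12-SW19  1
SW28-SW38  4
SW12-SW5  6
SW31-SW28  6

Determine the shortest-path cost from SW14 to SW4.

Running Dijkstra from SW14:
SW14: 0
SW28: 1  (via SW14)
SW27: 1  (via SW14)
SW31: 1  (via SW14)
SW38: 3  (via SW27)
SW4: 4  (via SW38)
Shortest route: SW14 → SW27 → SW38 → SW4 = 4 hops' cost.

4 hops' cost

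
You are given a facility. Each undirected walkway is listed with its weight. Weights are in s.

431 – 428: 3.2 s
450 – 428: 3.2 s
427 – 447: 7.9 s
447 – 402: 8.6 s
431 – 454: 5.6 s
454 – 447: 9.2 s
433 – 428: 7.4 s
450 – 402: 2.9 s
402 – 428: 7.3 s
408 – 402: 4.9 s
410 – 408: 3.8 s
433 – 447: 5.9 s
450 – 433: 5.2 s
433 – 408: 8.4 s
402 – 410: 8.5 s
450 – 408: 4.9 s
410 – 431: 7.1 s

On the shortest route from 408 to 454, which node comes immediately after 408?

410

Compare a few routes:
408 → 402 → 450 → 428 → 431 → 454: 4.9+2.9+3.2+3.2+5.6 = 19.8
408 → 410 → 431 → 454: 3.8+7.1+5.6 = 16.5
408 → 402 → 428 → 431 → 454: 4.9+7.3+3.2+5.6 = 21
408 → 450 → 428 → 431 → 454: 4.9+3.2+3.2+5.6 = 16.9
The minimum is 16.5 s via 408 → 410 → 431 → 454.
So from 408 the first move is to 410.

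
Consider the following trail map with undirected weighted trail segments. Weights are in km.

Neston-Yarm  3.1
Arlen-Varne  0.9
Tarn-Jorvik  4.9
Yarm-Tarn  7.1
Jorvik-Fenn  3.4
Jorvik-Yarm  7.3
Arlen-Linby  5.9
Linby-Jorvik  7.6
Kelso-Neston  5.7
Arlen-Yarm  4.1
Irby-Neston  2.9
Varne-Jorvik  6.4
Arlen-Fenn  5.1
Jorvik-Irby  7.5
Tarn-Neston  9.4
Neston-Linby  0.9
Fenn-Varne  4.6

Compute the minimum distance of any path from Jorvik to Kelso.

14.2 km

Enumerating some paths:
Jorvik → Irby → Neston → Kelso: 7.5+2.9+5.7 = 16.1
Jorvik → Yarm → Neston → Kelso: 7.3+3.1+5.7 = 16.1
Jorvik → Linby → Neston → Kelso: 7.6+0.9+5.7 = 14.2
Jorvik → Varne → Arlen → Linby → Neston → Kelso: 6.4+0.9+5.9+0.9+5.7 = 19.8
Cheapest is Jorvik → Linby → Neston → Kelso at 14.2 km.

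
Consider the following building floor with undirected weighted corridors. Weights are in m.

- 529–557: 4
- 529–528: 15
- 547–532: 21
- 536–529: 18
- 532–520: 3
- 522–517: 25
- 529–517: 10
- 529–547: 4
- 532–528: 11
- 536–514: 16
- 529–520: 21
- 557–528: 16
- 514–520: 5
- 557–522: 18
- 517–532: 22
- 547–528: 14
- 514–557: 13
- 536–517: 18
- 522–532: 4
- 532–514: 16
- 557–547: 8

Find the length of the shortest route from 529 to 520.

21 m

Settle nodes by increasing distance from 529:
529: 0
547: 4  (via 529)
557: 4  (via 529)
517: 10  (via 529)
528: 15  (via 529)
514: 17  (via 557)
536: 18  (via 529)
520: 21  (via 529)
Shortest route: 529–520 = 21 m.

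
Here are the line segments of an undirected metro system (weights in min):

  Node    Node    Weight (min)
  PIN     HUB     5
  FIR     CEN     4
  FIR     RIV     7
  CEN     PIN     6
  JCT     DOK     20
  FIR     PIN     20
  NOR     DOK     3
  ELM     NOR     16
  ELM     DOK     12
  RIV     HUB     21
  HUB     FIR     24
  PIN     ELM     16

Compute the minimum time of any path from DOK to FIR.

Shortest distances from DOK:
DOK: 0
NOR: 3  (via DOK)
ELM: 12  (via DOK)
JCT: 20  (via DOK)
PIN: 28  (via ELM)
HUB: 33  (via PIN)
CEN: 34  (via PIN)
FIR: 38  (via CEN)
Shortest route: DOK → ELM → PIN → CEN → FIR = 38 min.

38 min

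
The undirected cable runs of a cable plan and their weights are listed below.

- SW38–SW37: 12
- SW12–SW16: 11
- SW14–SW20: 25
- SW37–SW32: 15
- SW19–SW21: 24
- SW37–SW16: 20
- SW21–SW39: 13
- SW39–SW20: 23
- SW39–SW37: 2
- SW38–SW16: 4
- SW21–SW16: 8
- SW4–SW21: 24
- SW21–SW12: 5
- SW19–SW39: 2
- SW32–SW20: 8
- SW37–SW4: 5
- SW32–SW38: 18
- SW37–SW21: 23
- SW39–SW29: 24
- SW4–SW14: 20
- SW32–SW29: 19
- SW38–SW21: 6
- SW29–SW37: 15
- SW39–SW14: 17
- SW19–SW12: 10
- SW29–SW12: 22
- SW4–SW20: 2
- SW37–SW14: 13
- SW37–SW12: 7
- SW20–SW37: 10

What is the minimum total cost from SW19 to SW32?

Enumerating some paths:
SW19 - SW12 - SW37 - SW4 - SW20 - SW32: 10+7+5+2+8 = 32
SW19 - SW39 - SW37 - SW32: 2+2+15 = 19
SW19 - SW39 - SW37 - SW20 - SW32: 2+2+10+8 = 22
The minimum is 19 via SW19 - SW39 - SW37 - SW32.

19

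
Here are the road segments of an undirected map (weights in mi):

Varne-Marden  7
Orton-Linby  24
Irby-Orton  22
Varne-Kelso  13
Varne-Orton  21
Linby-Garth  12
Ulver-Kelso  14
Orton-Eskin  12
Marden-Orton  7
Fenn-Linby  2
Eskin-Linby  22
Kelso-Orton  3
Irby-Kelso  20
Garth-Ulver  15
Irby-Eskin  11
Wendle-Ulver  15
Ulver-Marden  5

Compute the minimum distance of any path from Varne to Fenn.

40 mi

Running Dijkstra from Varne:
Varne: 0
Marden: 7  (via Varne)
Ulver: 12  (via Marden)
Kelso: 13  (via Varne)
Orton: 14  (via Marden)
Eskin: 26  (via Orton)
Garth: 27  (via Ulver)
Wendle: 27  (via Ulver)
Irby: 33  (via Kelso)
Linby: 38  (via Orton)
Fenn: 40  (via Linby)
Shortest route: Varne–Marden–Orton–Linby–Fenn = 40 mi.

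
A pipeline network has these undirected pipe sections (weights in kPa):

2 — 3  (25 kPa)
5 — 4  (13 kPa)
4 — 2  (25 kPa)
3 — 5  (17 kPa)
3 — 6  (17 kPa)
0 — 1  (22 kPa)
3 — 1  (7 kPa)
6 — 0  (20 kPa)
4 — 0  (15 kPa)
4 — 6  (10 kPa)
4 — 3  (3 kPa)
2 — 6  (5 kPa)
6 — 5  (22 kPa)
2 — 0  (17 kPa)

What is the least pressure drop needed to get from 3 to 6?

13 kPa

Enumerating some paths:
3 → 4 → 6: 3+10 = 13
3 → 6: 17 = 17
The minimum is 13 kPa via 3 → 4 → 6.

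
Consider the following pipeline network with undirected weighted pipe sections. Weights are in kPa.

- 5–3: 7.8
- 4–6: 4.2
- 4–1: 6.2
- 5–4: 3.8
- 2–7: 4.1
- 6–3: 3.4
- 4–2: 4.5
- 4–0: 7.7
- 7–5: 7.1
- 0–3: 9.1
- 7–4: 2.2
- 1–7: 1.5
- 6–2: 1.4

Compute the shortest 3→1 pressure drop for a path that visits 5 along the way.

Shortest 3→5: 3 → 5 = 7.8
Best 5 to 1: 5 → 4 → 7 → 1 costing 7.5
Total via 5: 7.8 + 7.5 = 15.3 kPa.

15.3 kPa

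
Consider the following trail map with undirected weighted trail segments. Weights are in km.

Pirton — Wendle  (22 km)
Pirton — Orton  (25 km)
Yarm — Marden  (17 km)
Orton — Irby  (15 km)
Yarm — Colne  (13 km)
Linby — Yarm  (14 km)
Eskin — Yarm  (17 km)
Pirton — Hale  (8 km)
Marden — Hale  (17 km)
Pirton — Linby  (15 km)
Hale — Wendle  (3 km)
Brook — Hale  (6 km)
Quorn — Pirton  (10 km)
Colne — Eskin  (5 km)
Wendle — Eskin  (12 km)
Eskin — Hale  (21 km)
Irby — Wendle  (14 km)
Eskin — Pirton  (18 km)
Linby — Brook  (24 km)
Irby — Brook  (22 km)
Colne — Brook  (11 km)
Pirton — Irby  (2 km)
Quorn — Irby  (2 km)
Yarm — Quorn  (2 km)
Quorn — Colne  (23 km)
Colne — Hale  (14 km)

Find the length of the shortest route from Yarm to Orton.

Enumerating some paths:
Yarm–Quorn–Pirton–Irby–Orton: 2+10+2+15 = 29
Yarm–Quorn–Irby–Orton: 2+2+15 = 19
Cheapest is Yarm–Quorn–Irby–Orton at 19 km.

19 km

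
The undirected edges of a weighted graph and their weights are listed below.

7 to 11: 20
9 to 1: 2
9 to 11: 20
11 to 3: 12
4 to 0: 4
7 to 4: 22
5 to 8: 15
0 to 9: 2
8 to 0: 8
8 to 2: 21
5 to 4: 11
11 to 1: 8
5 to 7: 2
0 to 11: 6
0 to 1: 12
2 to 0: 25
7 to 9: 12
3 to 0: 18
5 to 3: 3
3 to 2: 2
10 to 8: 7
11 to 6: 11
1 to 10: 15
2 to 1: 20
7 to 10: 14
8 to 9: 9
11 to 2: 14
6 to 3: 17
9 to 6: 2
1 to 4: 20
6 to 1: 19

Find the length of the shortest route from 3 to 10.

Compare a few routes:
3 - 5 - 8 - 10: 3+15+7 = 25
3 - 2 - 8 - 10: 2+21+7 = 30
3 - 5 - 7 - 10: 3+2+14 = 19
Cheapest is 3 - 5 - 7 - 10 at 19.

19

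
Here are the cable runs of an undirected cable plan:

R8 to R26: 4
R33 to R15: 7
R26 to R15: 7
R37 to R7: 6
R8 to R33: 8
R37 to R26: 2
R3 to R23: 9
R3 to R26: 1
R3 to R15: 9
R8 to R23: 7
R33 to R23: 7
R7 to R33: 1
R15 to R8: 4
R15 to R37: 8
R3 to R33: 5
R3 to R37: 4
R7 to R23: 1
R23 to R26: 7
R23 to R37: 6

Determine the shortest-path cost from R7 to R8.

8

Enumerating some paths:
R7–R33–R8: 1+8 = 9
R7–R23–R8: 1+7 = 8
Cheapest is R7–R23–R8 at 8.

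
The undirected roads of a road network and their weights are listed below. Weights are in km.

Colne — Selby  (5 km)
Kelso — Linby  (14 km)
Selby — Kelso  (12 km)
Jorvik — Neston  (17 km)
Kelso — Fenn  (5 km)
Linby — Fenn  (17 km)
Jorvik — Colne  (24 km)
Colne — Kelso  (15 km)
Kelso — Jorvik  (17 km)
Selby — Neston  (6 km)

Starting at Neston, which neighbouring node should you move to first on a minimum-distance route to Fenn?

Enumerating some paths:
Neston → Selby → Kelso → Fenn: 6+12+5 = 23
Neston → Selby → Colne → Kelso → Fenn: 6+5+15+5 = 31
Cheapest is Neston → Selby → Kelso → Fenn at 23 km.
So from Neston the first move is to Selby.

Selby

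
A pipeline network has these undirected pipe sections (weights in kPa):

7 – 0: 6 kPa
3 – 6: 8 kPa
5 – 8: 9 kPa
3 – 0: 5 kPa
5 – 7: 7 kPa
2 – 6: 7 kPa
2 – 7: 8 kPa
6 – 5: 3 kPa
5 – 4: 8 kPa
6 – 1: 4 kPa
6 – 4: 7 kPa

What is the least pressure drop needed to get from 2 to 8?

Shortest distances from 2:
2: 0
6: 7  (via 2)
7: 8  (via 2)
5: 10  (via 6)
1: 11  (via 6)
0: 14  (via 7)
4: 14  (via 6)
3: 15  (via 6)
8: 19  (via 5)
Shortest route: 2–6–5–8 = 19 kPa.

19 kPa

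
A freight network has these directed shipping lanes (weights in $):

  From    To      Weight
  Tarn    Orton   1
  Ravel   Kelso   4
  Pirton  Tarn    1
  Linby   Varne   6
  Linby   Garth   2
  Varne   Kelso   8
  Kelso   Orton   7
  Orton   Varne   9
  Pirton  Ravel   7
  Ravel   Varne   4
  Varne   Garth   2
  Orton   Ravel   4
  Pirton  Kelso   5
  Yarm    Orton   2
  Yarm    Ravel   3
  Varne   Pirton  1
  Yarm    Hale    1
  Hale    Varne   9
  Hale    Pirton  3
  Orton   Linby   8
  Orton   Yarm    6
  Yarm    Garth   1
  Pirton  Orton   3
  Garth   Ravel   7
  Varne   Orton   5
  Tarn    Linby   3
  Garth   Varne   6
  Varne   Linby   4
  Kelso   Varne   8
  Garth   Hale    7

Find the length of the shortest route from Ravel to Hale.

$13

Enumerating some paths:
Ravel–Varne–Pirton–Tarn–Orton–Yarm–Hale: 4+1+1+1+6+1 = 14
Ravel–Varne–Garth–Hale: 4+2+7 = 13
The minimum is $13 via Ravel–Varne–Garth–Hale.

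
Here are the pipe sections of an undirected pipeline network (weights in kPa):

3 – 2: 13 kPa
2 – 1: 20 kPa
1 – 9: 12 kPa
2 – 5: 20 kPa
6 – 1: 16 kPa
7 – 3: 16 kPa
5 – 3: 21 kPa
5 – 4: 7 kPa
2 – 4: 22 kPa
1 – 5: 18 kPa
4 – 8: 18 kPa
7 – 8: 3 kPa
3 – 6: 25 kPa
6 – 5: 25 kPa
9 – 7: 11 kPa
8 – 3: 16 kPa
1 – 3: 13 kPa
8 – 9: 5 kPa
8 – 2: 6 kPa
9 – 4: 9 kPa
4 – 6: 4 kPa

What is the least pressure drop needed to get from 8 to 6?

18 kPa

Compare a few routes:
8 → 7 → 9 → 4 → 6: 3+11+9+4 = 27
8 → 4 → 6: 18+4 = 22
8 → 9 → 4 → 6: 5+9+4 = 18
The minimum is 18 kPa via 8 → 9 → 4 → 6.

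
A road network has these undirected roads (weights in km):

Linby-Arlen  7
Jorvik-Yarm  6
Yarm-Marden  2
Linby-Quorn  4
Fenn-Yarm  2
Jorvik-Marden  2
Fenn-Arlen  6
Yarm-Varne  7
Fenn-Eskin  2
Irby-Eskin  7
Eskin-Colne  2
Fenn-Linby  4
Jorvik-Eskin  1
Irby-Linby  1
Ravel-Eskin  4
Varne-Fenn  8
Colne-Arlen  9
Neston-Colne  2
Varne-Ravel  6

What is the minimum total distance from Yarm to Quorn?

Compare a few routes:
Yarm–Fenn–Linby–Quorn: 2+4+4 = 10
Yarm–Marden–Jorvik–Eskin–Fenn–Linby–Quorn: 2+2+1+2+4+4 = 15
Yarm–Fenn–Eskin–Irby–Linby–Quorn: 2+2+7+1+4 = 16
The minimum is 10 km via Yarm–Fenn–Linby–Quorn.

10 km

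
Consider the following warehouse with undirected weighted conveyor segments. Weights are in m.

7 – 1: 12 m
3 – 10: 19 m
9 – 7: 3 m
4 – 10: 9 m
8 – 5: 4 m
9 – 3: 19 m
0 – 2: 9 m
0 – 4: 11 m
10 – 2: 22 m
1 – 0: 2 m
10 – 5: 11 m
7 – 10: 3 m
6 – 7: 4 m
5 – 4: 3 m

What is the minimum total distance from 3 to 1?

34 m

Compare a few routes:
3–9–7–1: 19+3+12 = 34
3–10–4–0–1: 19+9+11+2 = 41
The minimum is 34 m via 3–9–7–1.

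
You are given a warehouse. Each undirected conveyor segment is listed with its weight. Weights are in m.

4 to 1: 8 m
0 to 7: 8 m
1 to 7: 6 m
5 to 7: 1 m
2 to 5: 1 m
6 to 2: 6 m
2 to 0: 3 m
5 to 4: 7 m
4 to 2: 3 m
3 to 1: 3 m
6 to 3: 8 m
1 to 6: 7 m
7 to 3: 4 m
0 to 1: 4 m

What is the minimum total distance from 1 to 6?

7 m

Running Dijkstra from 1:
1: 0
3: 3  (via 1)
0: 4  (via 1)
7: 6  (via 1)
2: 7  (via 0)
5: 7  (via 7)
6: 7  (via 1)
Shortest route: 1–6 = 7 m.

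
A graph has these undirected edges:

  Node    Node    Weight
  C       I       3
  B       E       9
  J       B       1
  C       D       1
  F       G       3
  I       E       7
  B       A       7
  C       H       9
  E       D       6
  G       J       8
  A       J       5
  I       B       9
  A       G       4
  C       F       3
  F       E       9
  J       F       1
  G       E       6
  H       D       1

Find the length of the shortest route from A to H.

11

Settle nodes by increasing distance from A:
A: 0
G: 4  (via A)
J: 5  (via A)
B: 6  (via J)
F: 6  (via J)
C: 9  (via F)
D: 10  (via C)
E: 10  (via G)
H: 11  (via D)
Shortest route: A → J → F → C → D → H = 11.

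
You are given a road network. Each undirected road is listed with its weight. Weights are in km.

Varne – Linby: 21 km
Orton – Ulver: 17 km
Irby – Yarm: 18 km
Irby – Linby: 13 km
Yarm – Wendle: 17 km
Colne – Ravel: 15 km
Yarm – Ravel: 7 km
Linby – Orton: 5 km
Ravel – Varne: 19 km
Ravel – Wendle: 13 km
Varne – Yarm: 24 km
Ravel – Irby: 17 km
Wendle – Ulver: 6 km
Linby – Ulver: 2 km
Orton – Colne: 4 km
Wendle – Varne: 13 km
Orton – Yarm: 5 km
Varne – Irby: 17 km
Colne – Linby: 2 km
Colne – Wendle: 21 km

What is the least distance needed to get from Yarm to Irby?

18 km

Candidate routes:
Yarm - Irby: 18 = 18
Yarm - Ravel - Irby: 7+17 = 24
Yarm - Orton - Linby - Irby: 5+5+13 = 23
The minimum is 18 km via Yarm - Irby.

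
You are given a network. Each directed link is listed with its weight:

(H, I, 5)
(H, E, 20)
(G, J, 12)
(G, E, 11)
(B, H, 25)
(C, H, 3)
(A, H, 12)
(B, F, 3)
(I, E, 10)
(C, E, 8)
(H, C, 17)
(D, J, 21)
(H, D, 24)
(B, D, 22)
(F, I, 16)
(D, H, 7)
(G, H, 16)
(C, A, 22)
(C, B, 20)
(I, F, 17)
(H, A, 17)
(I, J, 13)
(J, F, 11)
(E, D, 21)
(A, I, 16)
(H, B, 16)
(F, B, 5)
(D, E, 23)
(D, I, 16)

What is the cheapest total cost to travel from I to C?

Shortest distances from I:
I: 0
E: 10  (via I)
J: 13  (via I)
F: 17  (via I)
B: 22  (via F)
D: 31  (via E)
H: 38  (via D)
A: 55  (via H)
C: 55  (via H)
Shortest route: I–E–D–H–C = 55.

55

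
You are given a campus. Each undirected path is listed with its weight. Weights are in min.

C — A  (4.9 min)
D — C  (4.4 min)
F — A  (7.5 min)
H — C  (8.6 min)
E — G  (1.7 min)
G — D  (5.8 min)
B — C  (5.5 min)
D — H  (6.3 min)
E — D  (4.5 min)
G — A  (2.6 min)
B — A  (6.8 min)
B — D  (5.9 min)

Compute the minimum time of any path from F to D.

Enumerating some paths:
F → A → G → E → D: 7.5+2.6+1.7+4.5 = 16.3
F → A → G → D: 7.5+2.6+5.8 = 15.9
F → A → C → D: 7.5+4.9+4.4 = 16.8
The minimum is 15.9 min via F → A → G → D.

15.9 min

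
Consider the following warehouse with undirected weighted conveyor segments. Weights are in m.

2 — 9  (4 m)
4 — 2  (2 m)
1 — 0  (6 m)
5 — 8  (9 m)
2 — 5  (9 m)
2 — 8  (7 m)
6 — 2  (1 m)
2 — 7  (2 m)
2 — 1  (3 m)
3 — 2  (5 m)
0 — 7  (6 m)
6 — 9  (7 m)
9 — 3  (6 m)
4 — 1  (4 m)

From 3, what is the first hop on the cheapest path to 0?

2

Enumerating some paths:
3 → 2 → 7 → 0: 5+2+6 = 13
3 → 2 → 1 → 0: 5+3+6 = 14
The minimum is 13 m via 3 → 2 → 7 → 0.
So from 3 the first move is to 2.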